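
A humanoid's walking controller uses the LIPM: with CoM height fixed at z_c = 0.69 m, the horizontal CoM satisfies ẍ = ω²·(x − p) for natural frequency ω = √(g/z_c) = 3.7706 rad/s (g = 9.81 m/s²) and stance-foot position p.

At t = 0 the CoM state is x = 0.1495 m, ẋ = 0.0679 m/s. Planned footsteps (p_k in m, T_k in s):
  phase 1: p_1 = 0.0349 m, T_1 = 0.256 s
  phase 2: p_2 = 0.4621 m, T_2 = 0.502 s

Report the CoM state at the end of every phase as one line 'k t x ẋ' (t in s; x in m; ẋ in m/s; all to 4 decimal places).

1 0.2560 0.2274 0.5870
2 0.7580 0.1704 -0.8783

phase 1: p=0.0349, T=0.256, ωT=0.965274, cosh=1.503192, sinh=1.122313; start (x,ẋ)=(0.149500, 0.067900) → end (x,ẋ)=(0.227376, 0.587030)
phase 2: p=0.4621, T=0.502, ωT=1.892841, cosh=3.394423, sinh=3.243780; start (x,ẋ)=(0.227376, 0.587030) → end (x,ẋ)=(0.170360, -0.878276)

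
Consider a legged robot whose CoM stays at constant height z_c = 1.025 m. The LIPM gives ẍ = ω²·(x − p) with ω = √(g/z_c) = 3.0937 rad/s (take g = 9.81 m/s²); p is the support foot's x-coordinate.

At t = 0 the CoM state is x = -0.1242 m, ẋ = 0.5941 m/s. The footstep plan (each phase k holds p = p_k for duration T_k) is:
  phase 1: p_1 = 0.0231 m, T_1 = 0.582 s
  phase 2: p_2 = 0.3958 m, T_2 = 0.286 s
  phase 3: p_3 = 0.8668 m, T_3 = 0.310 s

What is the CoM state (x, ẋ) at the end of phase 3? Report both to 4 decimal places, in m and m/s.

x = -0.1940, ẋ = -2.5133

phase 1: p=0.0231, T=0.582, ωT=1.800533, cosh=3.109043, sinh=2.943832; start (x,ẋ)=(-0.124200, 0.594100) → end (x,ẋ)=(0.130458, 0.505572)
phase 2: p=0.3958, T=0.286, ωT=0.884798, cosh=1.417646, sinh=1.004849; start (x,ẋ)=(0.130458, 0.505572) → end (x,ẋ)=(0.183851, -0.108146)
phase 3: p=0.8668, T=0.310, ωT=0.959047, cosh=1.496233, sinh=1.112975; start (x,ẋ)=(0.183851, -0.108146) → end (x,ẋ)=(-0.193957, -2.513349)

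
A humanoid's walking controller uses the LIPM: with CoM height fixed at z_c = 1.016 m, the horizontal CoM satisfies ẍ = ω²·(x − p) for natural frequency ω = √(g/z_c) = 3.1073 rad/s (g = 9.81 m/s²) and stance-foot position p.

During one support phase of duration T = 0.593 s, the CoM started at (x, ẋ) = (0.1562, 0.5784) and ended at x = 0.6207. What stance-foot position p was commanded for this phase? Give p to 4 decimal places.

p = 0.2047

ωT = 3.1073·0.593 = 1.842629; cosh(ωT) = 3.235757, sinh(ωT) = 3.077356
x(T) = p + (x₀−p)·cosh(ωT) + (ẋ₀/ω)·sinh(ωT) ⇒ p·(1 − cosh) = x(T) − x₀·cosh − (ẋ₀/ω)·sinh
numerator   = 0.6207 − (0.1562)·3.235757 − (0.5784/3.1073)·3.077356 = -0.457551
denominator = 1 − 3.235757 = -2.235757
p = -0.457551 / -2.235757 = 0.2047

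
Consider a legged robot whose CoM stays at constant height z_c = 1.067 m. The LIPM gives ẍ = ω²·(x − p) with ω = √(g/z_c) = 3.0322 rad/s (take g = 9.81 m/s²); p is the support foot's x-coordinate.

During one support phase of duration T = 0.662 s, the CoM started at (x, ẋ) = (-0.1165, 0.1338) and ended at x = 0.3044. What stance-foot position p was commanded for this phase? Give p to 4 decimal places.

p = -0.2096

ωT = 3.0322·0.662 = 2.007316; cosh(ωT) = 3.788832, sinh(ωT) = 3.654483
x(T) = p + (x₀−p)·cosh(ωT) + (ẋ₀/ω)·sinh(ωT) ⇒ p·(1 − cosh) = x(T) − x₀·cosh − (ẋ₀/ω)·sinh
numerator   = 0.3044 − (-0.1165)·3.788832 − (0.1338/3.0322)·3.654483 = 0.584540
denominator = 1 − 3.788832 = -2.788832
p = 0.584540 / -2.788832 = -0.2096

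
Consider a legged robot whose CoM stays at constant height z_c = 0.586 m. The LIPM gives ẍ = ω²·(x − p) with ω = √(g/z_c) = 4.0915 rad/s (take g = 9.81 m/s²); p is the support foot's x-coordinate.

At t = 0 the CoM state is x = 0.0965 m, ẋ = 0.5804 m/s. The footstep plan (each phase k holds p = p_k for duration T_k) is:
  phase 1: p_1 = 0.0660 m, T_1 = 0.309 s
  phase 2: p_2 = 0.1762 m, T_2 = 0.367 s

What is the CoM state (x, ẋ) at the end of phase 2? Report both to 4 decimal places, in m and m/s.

phase 1: p=0.0660, T=0.309, ωT=1.264274, cosh=1.911482, sinh=1.629038; start (x,ẋ)=(0.096500, 0.580400) → end (x,ẋ)=(0.355387, 1.312713)
phase 2: p=0.1762, T=0.367, ωT=1.501580, cosh=2.355778, sinh=2.133000; start (x,ẋ)=(0.355387, 1.312713) → end (x,ẋ)=(1.282676, 4.656259)

x = 1.2827, ẋ = 4.6563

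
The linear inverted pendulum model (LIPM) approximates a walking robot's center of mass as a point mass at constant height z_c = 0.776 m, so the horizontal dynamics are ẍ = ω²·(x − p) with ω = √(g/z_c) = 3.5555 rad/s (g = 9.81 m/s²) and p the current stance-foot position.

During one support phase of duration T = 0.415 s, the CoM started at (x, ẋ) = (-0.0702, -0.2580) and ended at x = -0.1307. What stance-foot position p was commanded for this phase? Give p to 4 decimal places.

ωT = 3.5555·0.415 = 1.475532; cosh(ωT) = 2.301010, sinh(ωT) = 2.072354
x(T) = p + (x₀−p)·cosh(ωT) + (ẋ₀/ω)·sinh(ωT) ⇒ p·(1 − cosh) = x(T) − x₀·cosh − (ẋ₀/ω)·sinh
numerator   = -0.1307 − (-0.0702)·2.301010 − (-0.2580/3.5555)·2.072354 = 0.181208
denominator = 1 − 2.301010 = -1.301010
p = 0.181208 / -1.301010 = -0.1393

p = -0.1393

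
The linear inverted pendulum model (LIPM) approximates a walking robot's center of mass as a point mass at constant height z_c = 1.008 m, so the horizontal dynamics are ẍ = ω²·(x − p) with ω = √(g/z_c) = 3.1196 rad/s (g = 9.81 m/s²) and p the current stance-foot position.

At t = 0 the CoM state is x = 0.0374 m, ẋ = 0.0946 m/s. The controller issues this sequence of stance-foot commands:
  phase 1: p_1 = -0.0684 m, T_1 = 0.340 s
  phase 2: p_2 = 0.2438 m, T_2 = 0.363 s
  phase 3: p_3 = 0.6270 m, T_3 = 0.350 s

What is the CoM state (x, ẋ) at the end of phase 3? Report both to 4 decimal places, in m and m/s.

x = 0.3506, ẋ = -0.3644

phase 1: p=-0.0684, T=0.340, ωT=1.060664, cosh=1.617257, sinh=1.271031; start (x,ẋ)=(0.037400, 0.094600) → end (x,ẋ)=(0.141249, 0.572501)
phase 2: p=0.2438, T=0.363, ωT=1.132415, cosh=1.712698, sinh=1.390443; start (x,ẋ)=(0.141249, 0.572501) → end (x,ẋ)=(0.323332, 0.535693)
phase 3: p=0.6270, T=0.350, ωT=1.091860, cosh=1.657702, sinh=1.322110; start (x,ẋ)=(0.323332, 0.535693) → end (x,ẋ)=(0.350640, -0.364446)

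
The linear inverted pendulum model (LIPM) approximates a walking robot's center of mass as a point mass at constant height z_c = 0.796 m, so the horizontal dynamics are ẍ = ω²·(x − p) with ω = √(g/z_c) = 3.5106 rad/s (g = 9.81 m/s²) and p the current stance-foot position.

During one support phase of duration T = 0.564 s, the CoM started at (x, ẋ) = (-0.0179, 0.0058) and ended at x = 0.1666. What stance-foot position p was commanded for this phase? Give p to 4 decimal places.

p = -0.0843

ωT = 3.5106·0.564 = 1.979978; cosh(ωT) = 3.690329, sinh(ωT) = 3.552257
x(T) = p + (x₀−p)·cosh(ωT) + (ẋ₀/ω)·sinh(ωT) ⇒ p·(1 − cosh) = x(T) − x₀·cosh − (ẋ₀/ω)·sinh
numerator   = 0.1666 − (-0.0179)·3.690329 − (0.0058/3.5106)·3.552257 = 0.226788
denominator = 1 − 3.690329 = -2.690329
p = 0.226788 / -2.690329 = -0.0843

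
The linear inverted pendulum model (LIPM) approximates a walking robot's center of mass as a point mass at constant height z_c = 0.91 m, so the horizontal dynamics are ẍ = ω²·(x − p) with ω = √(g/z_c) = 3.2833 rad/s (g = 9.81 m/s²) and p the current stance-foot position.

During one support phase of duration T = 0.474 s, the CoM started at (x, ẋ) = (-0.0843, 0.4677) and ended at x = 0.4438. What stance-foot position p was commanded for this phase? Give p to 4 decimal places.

ωT = 3.2833·0.474 = 1.556284; cosh(ωT) = 2.476045, sinh(ωT) = 2.265126
x(T) = p + (x₀−p)·cosh(ωT) + (ẋ₀/ω)·sinh(ωT) ⇒ p·(1 − cosh) = x(T) − x₀·cosh − (ẋ₀/ω)·sinh
numerator   = 0.4438 − (-0.0843)·2.476045 − (0.4677/3.2833)·2.265126 = 0.329868
denominator = 1 − 2.476045 = -1.476045
p = 0.329868 / -1.476045 = -0.2235

p = -0.2235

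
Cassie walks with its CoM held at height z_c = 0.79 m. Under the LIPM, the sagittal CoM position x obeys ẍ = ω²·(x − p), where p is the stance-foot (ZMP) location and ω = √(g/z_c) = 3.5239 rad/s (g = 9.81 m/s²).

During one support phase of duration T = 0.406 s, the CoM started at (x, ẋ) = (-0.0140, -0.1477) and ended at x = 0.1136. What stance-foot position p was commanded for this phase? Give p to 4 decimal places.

ωT = 3.5239·0.406 = 1.430703; cosh(ωT) = 2.210390, sinh(ωT) = 1.971249
x(T) = p + (x₀−p)·cosh(ωT) + (ẋ₀/ω)·sinh(ωT) ⇒ p·(1 − cosh) = x(T) − x₀·cosh − (ẋ₀/ω)·sinh
numerator   = 0.1136 − (-0.0140)·2.210390 − (-0.1477/3.5239)·1.971249 = 0.227168
denominator = 1 − 2.210390 = -1.210390
p = 0.227168 / -1.210390 = -0.1877

p = -0.1877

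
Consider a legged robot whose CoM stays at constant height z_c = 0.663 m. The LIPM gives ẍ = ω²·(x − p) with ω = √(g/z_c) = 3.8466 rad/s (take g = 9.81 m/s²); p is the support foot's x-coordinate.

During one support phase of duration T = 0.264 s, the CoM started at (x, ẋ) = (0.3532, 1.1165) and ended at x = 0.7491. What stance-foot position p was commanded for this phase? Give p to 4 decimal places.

p = 0.2681

ωT = 3.8466·0.264 = 1.015502; cosh(ωT) = 1.561485, sinh(ωT) = 1.199265
x(T) = p + (x₀−p)·cosh(ωT) + (ẋ₀/ω)·sinh(ωT) ⇒ p·(1 − cosh) = x(T) − x₀·cosh − (ẋ₀/ω)·sinh
numerator   = 0.7491 − (0.3532)·1.561485 − (1.1165/3.8466)·1.199265 = -0.150511
denominator = 1 − 1.561485 = -0.561485
p = -0.150511 / -0.561485 = 0.2681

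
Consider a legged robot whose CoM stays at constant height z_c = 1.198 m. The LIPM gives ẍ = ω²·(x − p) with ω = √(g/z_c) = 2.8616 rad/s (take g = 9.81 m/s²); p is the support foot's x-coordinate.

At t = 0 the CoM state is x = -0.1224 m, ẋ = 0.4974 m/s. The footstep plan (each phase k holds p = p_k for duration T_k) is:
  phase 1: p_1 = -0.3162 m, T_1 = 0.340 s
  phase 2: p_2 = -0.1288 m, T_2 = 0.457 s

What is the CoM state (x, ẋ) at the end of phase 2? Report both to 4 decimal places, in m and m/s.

phase 1: p=-0.3162, T=0.340, ωT=0.972944, cosh=1.511845, sinh=1.133877; start (x,ẋ)=(-0.122400, 0.497400) → end (x,ẋ)=(0.173885, 1.380815)
phase 2: p=-0.1288, T=0.457, ωT=1.307751, cosh=1.984138, sinh=1.713711; start (x,ẋ)=(0.173885, 1.380815) → end (x,ẋ)=(1.298689, 4.224080)

x = 1.2987, ẋ = 4.2241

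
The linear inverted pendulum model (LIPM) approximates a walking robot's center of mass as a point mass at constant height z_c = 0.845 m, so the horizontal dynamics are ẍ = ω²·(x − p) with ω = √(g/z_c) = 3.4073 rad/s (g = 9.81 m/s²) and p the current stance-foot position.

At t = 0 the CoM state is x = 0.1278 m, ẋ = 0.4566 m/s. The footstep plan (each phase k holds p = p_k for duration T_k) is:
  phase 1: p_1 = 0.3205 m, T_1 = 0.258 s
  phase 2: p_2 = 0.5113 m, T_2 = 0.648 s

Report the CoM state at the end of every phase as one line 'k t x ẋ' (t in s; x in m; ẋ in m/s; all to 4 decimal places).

1 0.2580 0.1820 -0.0098
2 0.9060 -1.0175 -5.0869

phase 1: p=0.3205, T=0.258, ωT=0.879083, cosh=1.411927, sinh=0.996764; start (x,ẋ)=(0.127800, 0.456600) → end (x,ẋ)=(0.181994, -0.009776)
phase 2: p=0.5113, T=0.648, ωT=2.207930, cosh=4.603399, sinh=4.493471; start (x,ẋ)=(0.181994, -0.009776) → end (x,ẋ)=(-1.017517, -5.086871)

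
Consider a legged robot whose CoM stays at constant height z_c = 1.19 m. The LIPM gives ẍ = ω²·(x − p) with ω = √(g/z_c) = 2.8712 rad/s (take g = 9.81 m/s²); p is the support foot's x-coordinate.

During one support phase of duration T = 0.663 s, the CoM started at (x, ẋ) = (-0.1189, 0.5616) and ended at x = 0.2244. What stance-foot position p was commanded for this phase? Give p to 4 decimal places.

p = 0.0039

ωT = 2.8712·0.663 = 1.903606; cosh(ωT) = 3.429537, sinh(ωT) = 3.280507
x(T) = p + (x₀−p)·cosh(ωT) + (ẋ₀/ω)·sinh(ωT) ⇒ p·(1 − cosh) = x(T) − x₀·cosh − (ẋ₀/ω)·sinh
numerator   = 0.2244 − (-0.1189)·3.429537 − (0.5616/2.8712)·3.280507 = -0.009488
denominator = 1 − 3.429537 = -2.429537
p = -0.009488 / -2.429537 = 0.0039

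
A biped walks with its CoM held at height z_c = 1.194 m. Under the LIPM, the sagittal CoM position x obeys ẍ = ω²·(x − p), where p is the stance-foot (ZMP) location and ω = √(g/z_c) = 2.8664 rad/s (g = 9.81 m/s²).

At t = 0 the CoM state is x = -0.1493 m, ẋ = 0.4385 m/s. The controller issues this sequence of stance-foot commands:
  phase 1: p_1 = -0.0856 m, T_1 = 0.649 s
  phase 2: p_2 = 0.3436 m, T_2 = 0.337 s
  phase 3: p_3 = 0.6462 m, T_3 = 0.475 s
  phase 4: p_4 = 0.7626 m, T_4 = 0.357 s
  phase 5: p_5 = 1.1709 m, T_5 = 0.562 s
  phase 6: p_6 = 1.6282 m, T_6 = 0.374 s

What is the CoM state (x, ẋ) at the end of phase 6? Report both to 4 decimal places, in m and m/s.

phase 1: p=-0.0856, T=0.649, ωT=1.860294, cosh=3.290625, sinh=3.134998; start (x,ẋ)=(-0.149300, 0.438500) → end (x,ẋ)=(0.184377, 0.870521)
phase 2: p=0.3436, T=0.337, ωT=0.965977, cosh=1.503982, sinh=1.123371; start (x,ẋ)=(0.184377, 0.870521) → end (x,ẋ)=(0.445297, 0.796545)
phase 3: p=0.6462, T=0.475, ωT=1.361540, cosh=2.079232, sinh=1.822966; start (x,ẋ)=(0.445297, 0.796545) → end (x,ẋ)=(0.735062, 0.606416)
phase 4: p=0.7626, T=0.357, ωT=1.023305, cosh=1.570890, sinh=1.211485; start (x,ẋ)=(0.735062, 0.606416) → end (x,ẋ)=(0.975643, 0.856984)
phase 5: p=1.1709, T=0.562, ωT=1.610917, cosh=2.603552, sinh=2.403848; start (x,ẋ)=(0.975643, 0.856984) → end (x,ẋ)=(1.381230, 0.885805)
phase 6: p=1.6282, T=0.374, ωT=1.072034, cosh=1.631813, sinh=1.289501; start (x,ẋ)=(1.381230, 0.885805) → end (x,ẋ)=(1.623686, 0.532610)

x = 1.6237, ẋ = 0.5326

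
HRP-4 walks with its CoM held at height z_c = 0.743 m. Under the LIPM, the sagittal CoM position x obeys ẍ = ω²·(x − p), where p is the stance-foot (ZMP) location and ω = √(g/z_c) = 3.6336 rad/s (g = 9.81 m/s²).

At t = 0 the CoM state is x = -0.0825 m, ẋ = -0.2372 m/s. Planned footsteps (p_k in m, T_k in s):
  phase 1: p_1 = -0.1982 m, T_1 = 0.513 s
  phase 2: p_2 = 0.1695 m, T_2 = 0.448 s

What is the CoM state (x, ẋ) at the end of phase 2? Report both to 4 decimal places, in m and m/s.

phase 1: p=-0.1982, T=0.513, ωT=1.864037, cosh=3.302383, sinh=3.147338; start (x,ẋ)=(-0.082500, -0.237200) → end (x,ẋ)=(-0.021571, 0.539839)
phase 2: p=0.1695, T=0.448, ωT=1.627853, cosh=2.644639, sinh=2.448288; start (x,ẋ)=(-0.021571, 0.539839) → end (x,ẋ)=(0.027924, -0.272110)

x = 0.0279, ẋ = -0.2721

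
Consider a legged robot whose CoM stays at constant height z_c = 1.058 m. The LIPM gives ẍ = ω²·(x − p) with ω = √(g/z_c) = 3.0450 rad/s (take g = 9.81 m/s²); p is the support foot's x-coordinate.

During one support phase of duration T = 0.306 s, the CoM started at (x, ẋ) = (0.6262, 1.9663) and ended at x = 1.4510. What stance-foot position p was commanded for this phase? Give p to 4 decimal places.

p = 0.3428

ωT = 3.0450·0.306 = 0.931770; cosh(ωT) = 1.466428, sinh(ωT) = 1.072572
x(T) = p + (x₀−p)·cosh(ωT) + (ẋ₀/ω)·sinh(ωT) ⇒ p·(1 − cosh) = x(T) − x₀·cosh − (ẋ₀/ω)·sinh
numerator   = 1.4510 − (0.6262)·1.466428 − (1.9663/3.0450)·1.072572 = -0.159887
denominator = 1 − 1.466428 = -0.466428
p = -0.159887 / -0.466428 = 0.3428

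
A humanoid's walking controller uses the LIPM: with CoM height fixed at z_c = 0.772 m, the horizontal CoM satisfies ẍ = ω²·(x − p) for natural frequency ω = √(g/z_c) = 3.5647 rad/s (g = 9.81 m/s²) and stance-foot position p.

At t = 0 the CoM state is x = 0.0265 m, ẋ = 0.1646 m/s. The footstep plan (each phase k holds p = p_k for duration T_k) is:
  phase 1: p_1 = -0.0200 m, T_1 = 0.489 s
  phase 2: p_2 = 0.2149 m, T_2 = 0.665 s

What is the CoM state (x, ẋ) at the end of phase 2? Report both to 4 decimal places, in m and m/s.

phase 1: p=-0.0200, T=0.489, ωT=1.743138, cosh=2.945111, sinh=2.770141; start (x,ẋ)=(0.026500, 0.164600) → end (x,ẋ)=(0.244859, 0.943940)
phase 2: p=0.2149, T=0.665, ωT=2.370526, cosh=5.398223, sinh=5.304792; start (x,ẋ)=(0.244859, 0.943940) → end (x,ẋ)=(1.781344, 5.662120)

x = 1.7813, ẋ = 5.6621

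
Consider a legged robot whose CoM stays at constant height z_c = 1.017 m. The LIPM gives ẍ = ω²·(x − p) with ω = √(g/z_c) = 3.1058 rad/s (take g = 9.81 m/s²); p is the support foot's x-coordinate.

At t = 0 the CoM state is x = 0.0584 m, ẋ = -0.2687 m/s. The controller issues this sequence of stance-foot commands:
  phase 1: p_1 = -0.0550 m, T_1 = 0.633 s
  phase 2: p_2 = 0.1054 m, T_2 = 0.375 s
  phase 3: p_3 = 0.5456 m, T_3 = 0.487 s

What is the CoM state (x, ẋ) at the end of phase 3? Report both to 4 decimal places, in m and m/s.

x = -0.2765, ẋ = -2.2236

phase 1: p=-0.0550, T=0.633, ωT=1.965971, cosh=3.640933, sinh=3.500914; start (x,ẋ)=(0.058400, -0.268700) → end (x,ẋ)=(0.054998, 0.254695)
phase 2: p=0.1054, T=0.375, ωT=1.164675, cosh=1.758453, sinh=1.446429; start (x,ẋ)=(0.054998, 0.254695) → end (x,ẋ)=(0.135387, 0.221449)
phase 3: p=0.5456, T=0.487, ωT=1.512525, cosh=2.379263, sinh=2.158910; start (x,ẋ)=(0.135387, 0.221449) → end (x,ẋ)=(-0.276470, -2.223650)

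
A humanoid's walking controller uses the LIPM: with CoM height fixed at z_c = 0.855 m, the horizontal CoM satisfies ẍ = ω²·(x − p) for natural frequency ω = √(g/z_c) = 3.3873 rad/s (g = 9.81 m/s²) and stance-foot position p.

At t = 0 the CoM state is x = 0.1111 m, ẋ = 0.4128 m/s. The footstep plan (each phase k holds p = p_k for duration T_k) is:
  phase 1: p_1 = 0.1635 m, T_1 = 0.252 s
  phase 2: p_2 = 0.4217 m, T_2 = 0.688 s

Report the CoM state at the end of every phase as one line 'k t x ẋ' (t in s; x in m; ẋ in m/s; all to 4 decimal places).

1 0.2520 0.2079 0.4020
2 0.9400 -0.0833 -1.6012

phase 1: p=0.1635, T=0.252, ωT=0.853600, cosh=1.386981, sinh=0.961102; start (x,ẋ)=(0.111100, 0.412800) → end (x,ẋ)=(0.207949, 0.401956)
phase 2: p=0.4217, T=0.688, ωT=2.330462, cosh=5.189973, sinh=5.092722; start (x,ẋ)=(0.207949, 0.401956) → end (x,ẋ)=(-0.083333, -1.601193)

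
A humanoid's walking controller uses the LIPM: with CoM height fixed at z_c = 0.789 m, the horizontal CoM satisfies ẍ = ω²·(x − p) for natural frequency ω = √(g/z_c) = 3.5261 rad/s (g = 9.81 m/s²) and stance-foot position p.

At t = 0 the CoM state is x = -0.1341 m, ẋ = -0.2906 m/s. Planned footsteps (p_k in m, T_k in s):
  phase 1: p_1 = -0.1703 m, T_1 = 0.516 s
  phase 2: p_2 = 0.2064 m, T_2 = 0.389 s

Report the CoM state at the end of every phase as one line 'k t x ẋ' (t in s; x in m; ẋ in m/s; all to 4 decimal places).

phase 1: p=-0.1703, T=0.516, ωT=1.819468, cosh=3.165343, sinh=3.003231; start (x,ẋ)=(-0.134100, -0.290600) → end (x,ẋ)=(-0.303223, -0.536502)
phase 2: p=0.2064, T=0.389, ωT=1.371653, cosh=2.097774, sinh=1.844087; start (x,ẋ)=(-0.303223, -0.536502) → end (x,ẋ)=(-1.143254, -4.439249)

1 0.5160 -0.3032 -0.5365
2 0.9050 -1.1433 -4.4392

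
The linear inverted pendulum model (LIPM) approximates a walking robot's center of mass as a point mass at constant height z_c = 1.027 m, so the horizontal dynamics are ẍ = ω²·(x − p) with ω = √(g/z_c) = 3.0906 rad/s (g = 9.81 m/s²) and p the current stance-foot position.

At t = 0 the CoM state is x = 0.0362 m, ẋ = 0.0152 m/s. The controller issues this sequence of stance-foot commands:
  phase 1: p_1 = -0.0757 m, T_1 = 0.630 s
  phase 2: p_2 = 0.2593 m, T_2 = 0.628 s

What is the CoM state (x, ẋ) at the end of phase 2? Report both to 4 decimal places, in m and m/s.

x = 1.9208, ẋ = 5.2768

phase 1: p=-0.0757, T=0.630, ωT=1.947078, cosh=3.575435, sinh=3.432745; start (x,ẋ)=(0.036200, 0.015200) → end (x,ẋ)=(0.341274, 1.241521)
phase 2: p=0.2593, T=0.628, ωT=1.940897, cosh=3.554285, sinh=3.410710; start (x,ẋ)=(0.341274, 1.241521) → end (x,ẋ)=(1.920770, 5.276816)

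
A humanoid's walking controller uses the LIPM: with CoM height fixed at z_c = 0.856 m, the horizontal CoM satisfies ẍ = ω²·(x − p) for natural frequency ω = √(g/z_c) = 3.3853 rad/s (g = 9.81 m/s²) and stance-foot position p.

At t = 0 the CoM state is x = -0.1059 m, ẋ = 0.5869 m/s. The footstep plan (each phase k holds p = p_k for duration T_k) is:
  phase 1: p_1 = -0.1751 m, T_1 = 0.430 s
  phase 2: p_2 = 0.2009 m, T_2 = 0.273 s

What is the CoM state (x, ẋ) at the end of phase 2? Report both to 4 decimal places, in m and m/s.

phase 1: p=-0.1751, T=0.430, ωT=1.455679, cosh=2.260318, sinh=2.027076; start (x,ẋ)=(-0.105900, 0.586900) → end (x,ẋ)=(0.332742, 1.801449)
phase 2: p=0.2009, T=0.273, ωT=0.924187, cosh=1.458336, sinh=1.061482; start (x,ẋ)=(0.332742, 1.801449) → end (x,ẋ)=(0.958026, 3.100886)

x = 0.9580, ẋ = 3.1009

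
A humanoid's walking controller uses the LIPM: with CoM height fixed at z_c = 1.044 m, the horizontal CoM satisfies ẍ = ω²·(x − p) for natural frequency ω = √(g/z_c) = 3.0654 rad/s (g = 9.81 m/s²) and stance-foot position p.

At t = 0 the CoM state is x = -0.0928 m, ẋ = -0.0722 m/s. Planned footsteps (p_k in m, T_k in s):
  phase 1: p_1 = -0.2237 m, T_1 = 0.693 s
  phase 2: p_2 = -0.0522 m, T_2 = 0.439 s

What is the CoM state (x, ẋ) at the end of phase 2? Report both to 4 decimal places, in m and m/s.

phase 1: p=-0.2237, T=0.693, ωT=2.124322, cosh=4.243369, sinh=4.123855; start (x,ẋ)=(-0.092800, -0.072200) → end (x,ẋ)=(0.234627, 1.348370)
phase 2: p=-0.0522, T=0.439, ωT=1.345711, cosh=2.050635, sinh=1.790280; start (x,ẋ)=(0.234627, 1.348370) → end (x,ẋ)=(1.323464, 4.339100)

x = 1.3235, ẋ = 4.3391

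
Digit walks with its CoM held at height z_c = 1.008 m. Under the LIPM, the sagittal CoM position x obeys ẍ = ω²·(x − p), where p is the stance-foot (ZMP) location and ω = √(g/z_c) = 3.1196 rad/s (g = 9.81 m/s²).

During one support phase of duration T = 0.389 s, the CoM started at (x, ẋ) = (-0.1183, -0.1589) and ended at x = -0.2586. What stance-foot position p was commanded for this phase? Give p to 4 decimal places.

ωT = 3.1196·0.389 = 1.213524; cosh(ωT) = 1.831236, sinh(ωT) = 1.534088
x(T) = p + (x₀−p)·cosh(ωT) + (ẋ₀/ω)·sinh(ωT) ⇒ p·(1 − cosh) = x(T) − x₀·cosh − (ẋ₀/ω)·sinh
numerator   = -0.2586 − (-0.1183)·1.831236 − (-0.1589/3.1196)·1.534088 = 0.036176
denominator = 1 − 1.831236 = -0.831236
p = 0.036176 / -0.831236 = -0.0435

p = -0.0435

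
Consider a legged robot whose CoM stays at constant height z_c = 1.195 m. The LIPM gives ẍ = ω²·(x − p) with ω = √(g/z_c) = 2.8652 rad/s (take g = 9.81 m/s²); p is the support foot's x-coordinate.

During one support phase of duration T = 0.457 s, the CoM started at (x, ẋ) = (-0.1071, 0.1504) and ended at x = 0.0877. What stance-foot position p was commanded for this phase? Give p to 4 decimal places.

p = -0.2132

ωT = 2.8652·0.457 = 1.309396; cosh(ωT) = 1.986960, sinh(ωT) = 1.716977
x(T) = p + (x₀−p)·cosh(ωT) + (ẋ₀/ω)·sinh(ωT) ⇒ p·(1 − cosh) = x(T) − x₀·cosh − (ẋ₀/ω)·sinh
numerator   = 0.0877 − (-0.1071)·1.986960 − (0.1504/2.8652)·1.716977 = 0.210376
denominator = 1 − 1.986960 = -0.986960
p = 0.210376 / -0.986960 = -0.2132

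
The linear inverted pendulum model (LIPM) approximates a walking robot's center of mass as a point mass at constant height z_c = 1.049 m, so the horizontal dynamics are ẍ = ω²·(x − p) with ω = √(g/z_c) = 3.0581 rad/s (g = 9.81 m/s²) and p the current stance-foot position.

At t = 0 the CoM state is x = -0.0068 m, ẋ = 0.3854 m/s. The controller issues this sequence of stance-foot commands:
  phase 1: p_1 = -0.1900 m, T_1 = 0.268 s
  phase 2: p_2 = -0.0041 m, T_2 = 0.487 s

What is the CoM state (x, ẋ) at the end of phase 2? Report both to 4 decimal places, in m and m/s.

x = 1.1215, ẋ = 3.5531

phase 1: p=-0.1900, T=0.268, ωT=0.819571, cosh=1.355073, sinh=0.914452; start (x,ẋ)=(-0.006800, 0.385400) → end (x,ẋ)=(0.173494, 1.034562)
phase 2: p=-0.0041, T=0.487, ωT=1.489295, cosh=2.329749, sinh=2.104218; start (x,ẋ)=(0.173494, 1.034562) → end (x,ẋ)=(1.121511, 3.553071)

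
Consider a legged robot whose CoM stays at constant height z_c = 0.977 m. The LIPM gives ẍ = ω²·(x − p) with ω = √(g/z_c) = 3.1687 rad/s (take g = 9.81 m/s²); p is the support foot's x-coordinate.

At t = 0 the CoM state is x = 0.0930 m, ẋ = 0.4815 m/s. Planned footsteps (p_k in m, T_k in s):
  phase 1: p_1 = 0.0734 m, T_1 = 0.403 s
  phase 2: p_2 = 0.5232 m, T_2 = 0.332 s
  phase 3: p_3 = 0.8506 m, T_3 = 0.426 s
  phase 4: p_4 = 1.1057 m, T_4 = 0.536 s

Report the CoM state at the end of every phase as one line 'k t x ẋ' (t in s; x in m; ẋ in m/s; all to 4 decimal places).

1 0.4030 0.3625 1.0331
2 0.7350 0.6750 1.0195
3 1.1610 1.0679 1.0971
4 1.6970 1.9134 2.7819

phase 1: p=0.0734, T=0.403, ωT=1.276986, cosh=1.932346, sinh=1.653470; start (x,ẋ)=(0.093000, 0.481500) → end (x,ẋ)=(0.362527, 1.033116)
phase 2: p=0.5232, T=0.332, ωT=1.052008, cosh=1.606316, sinh=1.257080; start (x,ẋ)=(0.362527, 1.033116) → end (x,ẋ)=(0.674964, 1.019501)
phase 3: p=0.8506, T=0.426, ωT=1.349866, cosh=2.058092, sinh=1.798817; start (x,ẋ)=(0.674964, 1.019501) → end (x,ẋ)=(1.067879, 1.097118)
phase 4: p=1.1057, T=0.536, ωT=1.698423, cosh=2.824147, sinh=2.641176; start (x,ẋ)=(1.067879, 1.097118) → end (x,ẋ)=(1.913357, 2.781893)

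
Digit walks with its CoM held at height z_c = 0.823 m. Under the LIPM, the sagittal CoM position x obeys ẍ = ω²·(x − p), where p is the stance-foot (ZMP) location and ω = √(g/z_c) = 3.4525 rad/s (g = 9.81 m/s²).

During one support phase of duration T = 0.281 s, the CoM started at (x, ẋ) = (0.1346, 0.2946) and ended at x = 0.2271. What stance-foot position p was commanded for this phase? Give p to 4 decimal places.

ωT = 3.4525·0.281 = 0.970153; cosh(ωT) = 1.508686, sinh(ωT) = 1.129661
x(T) = p + (x₀−p)·cosh(ωT) + (ẋ₀/ω)·sinh(ωT) ⇒ p·(1 − cosh) = x(T) − x₀·cosh − (ẋ₀/ω)·sinh
numerator   = 0.2271 − (0.1346)·1.508686 − (0.2946/3.4525)·1.129661 = -0.072362
denominator = 1 − 1.508686 = -0.508686
p = -0.072362 / -0.508686 = 0.1423

p = 0.1423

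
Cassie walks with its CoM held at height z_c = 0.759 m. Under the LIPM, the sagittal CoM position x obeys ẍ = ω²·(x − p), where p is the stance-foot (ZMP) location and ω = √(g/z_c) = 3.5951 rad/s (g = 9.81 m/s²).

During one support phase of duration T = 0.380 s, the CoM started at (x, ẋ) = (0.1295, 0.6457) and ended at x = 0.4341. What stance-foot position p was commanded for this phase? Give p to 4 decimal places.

ωT = 3.5951·0.380 = 1.366138; cosh(ωT) = 2.087636, sinh(ωT) = 1.832546
x(T) = p + (x₀−p)·cosh(ωT) + (ẋ₀/ω)·sinh(ωT) ⇒ p·(1 − cosh) = x(T) − x₀·cosh − (ẋ₀/ω)·sinh
numerator   = 0.4341 − (0.1295)·2.087636 − (0.6457/3.5951)·1.832546 = -0.165384
denominator = 1 − 2.087636 = -1.087636
p = -0.165384 / -1.087636 = 0.1521

p = 0.1521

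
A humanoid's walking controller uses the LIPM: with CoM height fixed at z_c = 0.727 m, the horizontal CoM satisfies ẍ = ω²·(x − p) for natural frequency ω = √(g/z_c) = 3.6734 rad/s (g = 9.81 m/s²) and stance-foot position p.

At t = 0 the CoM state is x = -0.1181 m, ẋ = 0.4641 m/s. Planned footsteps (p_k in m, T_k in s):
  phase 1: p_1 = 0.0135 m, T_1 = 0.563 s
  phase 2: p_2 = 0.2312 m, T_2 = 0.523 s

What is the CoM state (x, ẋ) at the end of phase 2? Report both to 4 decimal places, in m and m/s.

x = -0.6725, ẋ = -3.1851

phase 1: p=0.0135, T=0.563, ωT=2.068124, cosh=4.018197, sinh=3.891774; start (x,ẋ)=(-0.118100, 0.464100) → end (x,ẋ)=(-0.023605, -0.016514)
phase 2: p=0.2312, T=0.523, ωT=1.921188, cosh=3.487750, sinh=3.341318; start (x,ẋ)=(-0.023605, -0.016514) → end (x,ẋ)=(-0.672518, -3.185075)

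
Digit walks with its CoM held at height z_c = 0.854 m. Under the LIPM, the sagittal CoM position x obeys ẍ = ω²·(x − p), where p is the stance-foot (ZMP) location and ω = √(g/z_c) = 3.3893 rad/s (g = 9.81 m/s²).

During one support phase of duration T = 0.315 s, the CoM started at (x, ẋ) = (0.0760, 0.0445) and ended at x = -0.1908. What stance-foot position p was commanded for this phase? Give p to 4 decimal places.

ωT = 3.3893·0.315 = 1.067630; cosh(ωT) = 1.626150, sinh(ωT) = 1.282327
x(T) = p + (x₀−p)·cosh(ωT) + (ẋ₀/ω)·sinh(ωT) ⇒ p·(1 − cosh) = x(T) − x₀·cosh − (ẋ₀/ω)·sinh
numerator   = -0.1908 − (0.0760)·1.626150 − (0.0445/3.3893)·1.282327 = -0.331224
denominator = 1 − 1.626150 = -0.626150
p = -0.331224 / -0.626150 = 0.5290

p = 0.5290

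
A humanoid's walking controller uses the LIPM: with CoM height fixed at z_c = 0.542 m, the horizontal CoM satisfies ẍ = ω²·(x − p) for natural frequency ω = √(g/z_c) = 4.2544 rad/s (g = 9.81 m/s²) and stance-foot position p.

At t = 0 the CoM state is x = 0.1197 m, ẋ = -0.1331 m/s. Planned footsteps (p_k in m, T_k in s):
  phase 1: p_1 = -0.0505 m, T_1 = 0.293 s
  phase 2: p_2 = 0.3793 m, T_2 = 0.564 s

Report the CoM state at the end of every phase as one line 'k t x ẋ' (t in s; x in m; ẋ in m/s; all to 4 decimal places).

1 0.2930 0.2201 0.9046
2 0.8570 0.6565 1.3229

phase 1: p=-0.0505, T=0.293, ωT=1.246539, cosh=1.882891, sinh=1.595393; start (x,ẋ)=(0.119700, -0.133100) → end (x,ẋ)=(0.220056, 0.904610)
phase 2: p=0.3793, T=0.564, ωT=2.399482, cosh=5.554114, sinh=5.463349; start (x,ẋ)=(0.220056, 0.904610) → end (x,ẋ)=(0.656507, 1.322949)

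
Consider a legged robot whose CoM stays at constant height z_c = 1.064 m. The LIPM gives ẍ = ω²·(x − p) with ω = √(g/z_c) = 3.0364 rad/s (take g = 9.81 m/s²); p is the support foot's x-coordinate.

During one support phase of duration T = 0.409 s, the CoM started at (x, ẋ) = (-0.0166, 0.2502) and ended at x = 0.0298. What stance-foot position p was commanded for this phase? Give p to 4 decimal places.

ωT = 3.0364·0.409 = 1.241888; cosh(ωT) = 1.875490, sinh(ωT) = 1.586652
x(T) = p + (x₀−p)·cosh(ωT) + (ẋ₀/ω)·sinh(ωT) ⇒ p·(1 − cosh) = x(T) − x₀·cosh − (ẋ₀/ω)·sinh
numerator   = 0.0298 − (-0.0166)·1.875490 − (0.2502/3.0364)·1.586652 = -0.069807
denominator = 1 − 1.875490 = -0.875490
p = -0.069807 / -0.875490 = 0.0797

p = 0.0797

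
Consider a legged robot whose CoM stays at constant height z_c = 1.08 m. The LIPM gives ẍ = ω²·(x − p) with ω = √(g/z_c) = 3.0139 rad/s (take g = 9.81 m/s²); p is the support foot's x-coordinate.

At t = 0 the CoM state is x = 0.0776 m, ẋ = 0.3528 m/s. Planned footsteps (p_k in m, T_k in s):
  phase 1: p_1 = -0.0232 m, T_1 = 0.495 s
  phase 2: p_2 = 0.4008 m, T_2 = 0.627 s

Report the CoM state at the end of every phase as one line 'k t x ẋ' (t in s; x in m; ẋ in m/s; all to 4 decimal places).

phase 1: p=-0.0232, T=0.495, ωT=1.491880, cosh=2.335198, sinh=2.110249; start (x,ẋ)=(0.077600, 0.352800) → end (x,ẋ)=(0.459209, 1.464954)
phase 2: p=0.4008, T=0.627, ωT=1.889715, cosh=3.384300, sinh=3.233185; start (x,ẋ)=(0.459209, 1.464954) → end (x,ẋ)=(2.170014, 5.527007)

1 0.4950 0.4592 1.4650
2 1.1220 2.1700 5.5270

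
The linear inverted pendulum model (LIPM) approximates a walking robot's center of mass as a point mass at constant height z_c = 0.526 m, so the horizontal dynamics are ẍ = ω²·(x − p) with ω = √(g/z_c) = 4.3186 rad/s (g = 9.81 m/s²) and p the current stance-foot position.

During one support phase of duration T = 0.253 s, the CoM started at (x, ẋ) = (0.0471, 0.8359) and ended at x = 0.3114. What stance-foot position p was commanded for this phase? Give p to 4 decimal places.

ωT = 4.3186·0.253 = 1.092606; cosh(ωT) = 1.658688, sinh(ωT) = 1.323347
x(T) = p + (x₀−p)·cosh(ωT) + (ẋ₀/ω)·sinh(ωT) ⇒ p·(1 − cosh) = x(T) − x₀·cosh − (ẋ₀/ω)·sinh
numerator   = 0.3114 − (0.0471)·1.658688 − (0.8359/4.3186)·1.323347 = -0.022869
denominator = 1 − 1.658688 = -0.658688
p = -0.022869 / -0.658688 = 0.0347

p = 0.0347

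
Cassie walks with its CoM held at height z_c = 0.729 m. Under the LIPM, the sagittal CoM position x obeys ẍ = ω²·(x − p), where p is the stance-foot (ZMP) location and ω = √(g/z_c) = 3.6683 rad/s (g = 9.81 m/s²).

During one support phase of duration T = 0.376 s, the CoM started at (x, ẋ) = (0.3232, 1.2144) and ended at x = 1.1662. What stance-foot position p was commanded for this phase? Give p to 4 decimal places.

p = 0.1189

ωT = 3.6683·0.376 = 1.379281; cosh(ωT) = 2.111902, sinh(ωT) = 1.860142
x(T) = p + (x₀−p)·cosh(ωT) + (ẋ₀/ω)·sinh(ωT) ⇒ p·(1 − cosh) = x(T) − x₀·cosh − (ẋ₀/ω)·sinh
numerator   = 1.1662 − (0.3232)·2.111902 − (1.2144/3.6683)·1.860142 = -0.132171
denominator = 1 − 2.111902 = -1.111902
p = -0.132171 / -1.111902 = 0.1189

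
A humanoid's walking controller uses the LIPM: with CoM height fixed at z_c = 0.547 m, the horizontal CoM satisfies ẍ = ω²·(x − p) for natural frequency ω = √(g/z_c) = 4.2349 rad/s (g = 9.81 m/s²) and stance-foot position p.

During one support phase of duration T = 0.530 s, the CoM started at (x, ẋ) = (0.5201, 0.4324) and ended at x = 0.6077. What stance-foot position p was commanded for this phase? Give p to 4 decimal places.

p = 0.6232

ωT = 4.2349·0.530 = 2.244497; cosh(ωT) = 4.770825, sinh(ωT) = 4.664844
x(T) = p + (x₀−p)·cosh(ωT) + (ẋ₀/ω)·sinh(ωT) ⇒ p·(1 − cosh) = x(T) − x₀·cosh − (ẋ₀/ω)·sinh
numerator   = 0.6077 − (0.5201)·4.770825 − (0.4324/4.2349)·4.664844 = -2.349905
denominator = 1 − 4.770825 = -3.770825
p = -2.349905 / -3.770825 = 0.6232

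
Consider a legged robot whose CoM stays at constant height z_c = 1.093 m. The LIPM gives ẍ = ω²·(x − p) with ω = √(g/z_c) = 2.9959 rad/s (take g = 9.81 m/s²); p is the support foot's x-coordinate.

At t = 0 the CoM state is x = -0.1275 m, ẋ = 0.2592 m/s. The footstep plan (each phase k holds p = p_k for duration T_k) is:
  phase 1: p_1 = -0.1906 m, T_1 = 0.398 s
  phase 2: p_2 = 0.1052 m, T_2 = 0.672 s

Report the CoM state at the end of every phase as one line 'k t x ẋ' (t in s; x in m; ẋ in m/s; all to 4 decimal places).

1 0.3980 0.0523 0.7491
2 1.0700 0.8231 2.2721

phase 1: p=-0.1906, T=0.398, ωT=1.192368, cosh=1.799188, sinh=1.495687; start (x,ẋ)=(-0.127500, 0.259200) → end (x,ẋ)=(0.052333, 0.749096)
phase 2: p=0.1052, T=0.672, ωT=2.013245, cosh=3.810564, sinh=3.677010; start (x,ẋ)=(0.052333, 0.749096) → end (x,ẋ)=(0.823148, 2.272098)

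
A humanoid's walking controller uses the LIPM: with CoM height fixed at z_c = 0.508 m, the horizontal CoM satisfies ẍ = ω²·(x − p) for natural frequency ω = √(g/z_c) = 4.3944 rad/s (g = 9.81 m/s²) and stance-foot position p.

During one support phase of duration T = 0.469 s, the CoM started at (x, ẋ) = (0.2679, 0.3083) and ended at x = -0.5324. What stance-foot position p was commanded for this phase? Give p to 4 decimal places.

ωT = 4.3944·0.469 = 2.060974; cosh(ωT) = 3.990471, sinh(ωT) = 3.863141
x(T) = p + (x₀−p)·cosh(ωT) + (ẋ₀/ω)·sinh(ωT) ⇒ p·(1 − cosh) = x(T) − x₀·cosh − (ẋ₀/ω)·sinh
numerator   = -0.5324 − (0.2679)·3.990471 − (0.3083/4.3944)·3.863141 = -1.872475
denominator = 1 − 3.990471 = -2.990471
p = -1.872475 / -2.990471 = 0.6261

p = 0.6261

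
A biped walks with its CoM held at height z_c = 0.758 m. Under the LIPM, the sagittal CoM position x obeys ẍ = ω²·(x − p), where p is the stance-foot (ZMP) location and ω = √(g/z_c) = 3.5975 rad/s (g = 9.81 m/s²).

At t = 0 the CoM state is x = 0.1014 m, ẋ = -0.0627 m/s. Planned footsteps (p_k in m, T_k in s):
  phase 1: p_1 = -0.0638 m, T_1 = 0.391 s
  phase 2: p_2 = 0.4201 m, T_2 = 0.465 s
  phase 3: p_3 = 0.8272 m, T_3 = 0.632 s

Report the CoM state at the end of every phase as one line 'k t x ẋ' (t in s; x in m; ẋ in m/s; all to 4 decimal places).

phase 1: p=-0.0638, T=0.391, ωT=1.406623, cosh=2.163557, sinh=1.918588; start (x,ẋ)=(0.101400, -0.062700) → end (x,ẋ)=(0.260181, 1.004575)
phase 2: p=0.4201, T=0.465, ωT=1.672838, cosh=2.757488, sinh=2.569774; start (x,ẋ)=(0.260181, 1.004575) → end (x,ẋ)=(0.696716, 1.291690)
phase 3: p=0.8272, T=0.632, ωT=2.273620, cosh=4.908721, sinh=4.805782; start (x,ẋ)=(0.696716, 1.291690) → end (x,ẋ)=(1.912215, 4.084629)

1 0.3910 0.2602 1.0046
2 0.8560 0.6967 1.2917
3 1.4880 1.9122 4.0846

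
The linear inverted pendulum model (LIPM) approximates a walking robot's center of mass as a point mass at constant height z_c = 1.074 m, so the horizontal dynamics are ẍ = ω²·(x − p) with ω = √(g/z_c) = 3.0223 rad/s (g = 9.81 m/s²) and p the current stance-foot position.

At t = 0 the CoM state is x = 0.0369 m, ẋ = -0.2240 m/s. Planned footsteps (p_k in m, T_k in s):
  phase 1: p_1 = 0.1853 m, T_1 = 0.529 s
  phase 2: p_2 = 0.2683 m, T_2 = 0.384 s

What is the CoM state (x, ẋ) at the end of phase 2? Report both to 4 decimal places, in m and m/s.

phase 1: p=0.1853, T=0.529, ωT=1.598797, cosh=2.574608, sinh=2.372468; start (x,ẋ)=(0.036900, -0.224000) → end (x,ẋ)=(-0.372609, -1.640786)
phase 2: p=0.2683, T=0.384, ωT=1.160563, cosh=1.752520, sinh=1.439210; start (x,ẋ)=(-0.372609, -1.640786) → end (x,ẋ)=(-1.636243, -5.663289)

x = -1.6362, ẋ = -5.6633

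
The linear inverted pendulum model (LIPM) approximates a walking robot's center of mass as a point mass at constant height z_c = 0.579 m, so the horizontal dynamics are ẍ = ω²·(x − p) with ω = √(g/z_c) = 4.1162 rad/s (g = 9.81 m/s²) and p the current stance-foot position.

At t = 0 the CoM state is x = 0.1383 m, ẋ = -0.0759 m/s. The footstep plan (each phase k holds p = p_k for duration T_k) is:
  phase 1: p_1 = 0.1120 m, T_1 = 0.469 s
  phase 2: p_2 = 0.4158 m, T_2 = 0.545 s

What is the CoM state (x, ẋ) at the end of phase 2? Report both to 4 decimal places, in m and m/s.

phase 1: p=0.1120, T=0.469, ωT=1.930498, cosh=3.519008, sinh=3.373932; start (x,ẋ)=(0.138300, -0.075900) → end (x,ẋ)=(0.142337, 0.098156)
phase 2: p=0.4158, T=0.545, ωT=2.243329, cosh=4.765379, sinh=4.659275; start (x,ẋ)=(0.142337, 0.098156) → end (x,ẋ)=(-0.776249, -4.776865)

x = -0.7762, ẋ = -4.7769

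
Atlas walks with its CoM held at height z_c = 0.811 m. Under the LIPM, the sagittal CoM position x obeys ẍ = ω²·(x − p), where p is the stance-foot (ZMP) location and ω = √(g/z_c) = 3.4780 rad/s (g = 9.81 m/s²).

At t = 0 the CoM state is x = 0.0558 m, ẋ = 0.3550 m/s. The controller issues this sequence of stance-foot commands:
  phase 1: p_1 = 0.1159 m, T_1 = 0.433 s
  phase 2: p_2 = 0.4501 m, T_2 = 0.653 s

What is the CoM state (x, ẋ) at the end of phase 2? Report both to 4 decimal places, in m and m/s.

phase 1: p=0.1159, T=0.433, ωT=1.505974, cosh=2.365172, sinh=2.143371; start (x,ẋ)=(0.055800, 0.355000) → end (x,ẋ)=(0.192527, 0.391612)
phase 2: p=0.4501, T=0.653, ωT=2.271134, cosh=4.896789, sinh=4.793594; start (x,ẋ)=(0.192527, 0.391612) → end (x,ẋ)=(-0.271435, -2.376641)

x = -0.2714, ẋ = -2.3766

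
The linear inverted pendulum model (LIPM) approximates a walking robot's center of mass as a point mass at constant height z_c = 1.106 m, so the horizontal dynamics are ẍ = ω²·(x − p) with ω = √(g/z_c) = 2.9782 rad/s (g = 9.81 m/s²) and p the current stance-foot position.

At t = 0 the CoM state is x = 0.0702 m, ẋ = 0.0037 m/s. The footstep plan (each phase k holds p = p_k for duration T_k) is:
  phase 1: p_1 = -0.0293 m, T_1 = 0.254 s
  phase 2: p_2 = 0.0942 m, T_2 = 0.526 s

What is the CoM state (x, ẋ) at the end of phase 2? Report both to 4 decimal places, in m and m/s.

x = 0.3044, ẋ = 0.6742

phase 1: p=-0.0293, T=0.254, ωT=0.756463, cosh=1.300025, sinh=0.830701; start (x,ẋ)=(0.070200, 0.003700) → end (x,ẋ)=(0.101085, 0.250973)
phase 2: p=0.0942, T=0.526, ωT=1.566533, cosh=2.499391, sinh=2.290623; start (x,ẋ)=(0.101085, 0.250973) → end (x,ẋ)=(0.304438, 0.674244)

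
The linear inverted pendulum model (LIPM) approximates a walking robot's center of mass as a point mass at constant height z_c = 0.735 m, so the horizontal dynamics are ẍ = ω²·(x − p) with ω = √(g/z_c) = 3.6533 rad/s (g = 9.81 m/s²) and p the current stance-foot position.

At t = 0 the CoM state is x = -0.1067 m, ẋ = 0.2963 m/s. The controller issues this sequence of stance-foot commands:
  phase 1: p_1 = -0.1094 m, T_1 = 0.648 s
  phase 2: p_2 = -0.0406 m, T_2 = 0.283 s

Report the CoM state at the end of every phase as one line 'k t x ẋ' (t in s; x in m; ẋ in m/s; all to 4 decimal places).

phase 1: p=-0.1094, T=0.648, ωT=2.367338, cosh=5.381344, sinh=5.287614; start (x,ẋ)=(-0.106700, 0.296300) → end (x,ẋ)=(0.333980, 1.646649)
phase 2: p=-0.0406, T=0.283, ωT=1.033884, cosh=1.583795, sinh=1.228171; start (x,ẋ)=(0.333980, 1.646649) → end (x,ẋ)=(1.106231, 4.288650)

1 0.6480 0.3340 1.6466
2 0.9310 1.1062 4.2886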